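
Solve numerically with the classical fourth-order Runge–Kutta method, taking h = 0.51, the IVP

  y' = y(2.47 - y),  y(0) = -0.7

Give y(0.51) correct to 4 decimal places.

-6.2359

RK4: k1 = f(s_n, y_n); k2 = f(s_n + h/2, y_n + (h/2)·k1); k3 = f(s_n + h/2, y_n + (h/2)·k2); k4 = f(s_n + h, y_n + h·k3); y_{n+1} = y_n + (h/6)·(k1 + 2k2 + 2k3 + k4).
s=0.000000, y=-0.700000:
  k1 = f(0.000000, -0.700000) = -2.219000
  k2 = f(0.255000, -1.265845) = -4.729001
  k3 = f(0.255000, -1.905895) = -8.339998
  k4 = f(0.510000, -4.953399) = -36.771054
  y ← -0.700000 + (0.51/6)·(k1 + 2k2 + 2k3 + k4) = -6.235884
y(0.51) ≈ -6.2359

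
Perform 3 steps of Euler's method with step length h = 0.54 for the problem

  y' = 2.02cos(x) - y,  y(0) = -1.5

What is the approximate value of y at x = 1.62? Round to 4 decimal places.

Euler: y_{n+1} = y_n + h·f(x_n, y_n).
x=0.000000, y=-1.500000: f=3.520000 → y ← -1.500000 + 0.54·3.520000 = 0.400800
x=0.540000, y=0.400800: f=1.331772 → y ← 0.400800 + 0.54·1.331772 = 1.119957
x=1.080000, y=1.119957: f=-0.167873 → y ← 1.119957 + 0.54·(-0.167873) = 1.029305
y(1.62) ≈ 1.0293

1.0293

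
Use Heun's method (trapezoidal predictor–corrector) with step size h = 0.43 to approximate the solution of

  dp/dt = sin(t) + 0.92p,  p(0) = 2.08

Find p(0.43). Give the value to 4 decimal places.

3.1552

Heun: k1 = f(t_n, p_n); k2 = f(t_n + h, p_n + h·k1); p_{n+1} = p_n + (h/2)·(k1 + k2).
t=0.000000, p=2.080000:
  k1 = f(0.000000, 2.080000) = 1.913600
  k2 = f(0.430000, 2.902848) = 3.087491
  p ← 2.080000 + (0.43/2)·(1.913600 + 3.087491) = 3.155235
p(0.43) ≈ 3.1552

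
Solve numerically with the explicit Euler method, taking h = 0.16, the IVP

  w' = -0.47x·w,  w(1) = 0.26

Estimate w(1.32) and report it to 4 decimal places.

0.2195

Euler: w_{n+1} = w_n + h·f(x_n, w_n).
x=1.000000, w=0.260000: f=-0.122200 → w ← 0.260000 + 0.16·(-0.122200) = 0.240448
x=1.160000, w=0.240448: f=-0.131092 → w ← 0.240448 + 0.16·(-0.131092) = 0.219473
w(1.32) ≈ 0.2195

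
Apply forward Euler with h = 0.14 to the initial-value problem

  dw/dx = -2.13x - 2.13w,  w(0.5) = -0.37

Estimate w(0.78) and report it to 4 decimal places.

Euler: w_{n+1} = w_n + h·f(x_n, w_n).
x=0.500000, w=-0.370000: f=-0.276900 → w ← -0.370000 + 0.14·(-0.276900) = -0.408766
x=0.640000, w=-0.408766: f=-0.492528 → w ← -0.408766 + 0.14·(-0.492528) = -0.477720
w(0.78) ≈ -0.4777

-0.4777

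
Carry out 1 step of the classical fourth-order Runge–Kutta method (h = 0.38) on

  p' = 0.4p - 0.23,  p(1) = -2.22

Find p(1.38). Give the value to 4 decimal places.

-2.6788

RK4: k1 = f(t_n, p_n); k2 = f(t_n + h/2, p_n + (h/2)·k1); k3 = f(t_n + h/2, p_n + (h/2)·k2); k4 = f(t_n + h, p_n + h·k3); p_{n+1} = p_n + (h/6)·(k1 + 2k2 + 2k3 + k4).
t=1.000000, p=-2.220000:
  k1 = f(1.000000, -2.220000) = -1.118000
  k2 = f(1.190000, -2.432420) = -1.202968
  k3 = f(1.190000, -2.448564) = -1.209426
  k4 = f(1.380000, -2.679582) = -1.301833
  p ← -2.220000 + (0.38/6)·(k1 + 2k2 + 2k3 + k4) = -2.678826
p(1.38) ≈ -2.6788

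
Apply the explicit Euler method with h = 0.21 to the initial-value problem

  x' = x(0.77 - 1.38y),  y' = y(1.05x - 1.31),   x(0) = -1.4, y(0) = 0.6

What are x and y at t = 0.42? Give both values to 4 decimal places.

Euler on (x,y): x_{n+1} = x_n + h·x', y_{n+1} = y_n + h·y'.
0.000000: (-1.400000, 0.600000); f=(0.081200, -1.668000) → (-1.382948, 0.249720)
0.210000: (-1.382948, 0.249720); f=(-0.588287, -0.689750) → (-1.506488, 0.104872)
(x(0.42), y(0.42)) ≈ (-1.5065, 0.1049)

-1.5065, 0.1049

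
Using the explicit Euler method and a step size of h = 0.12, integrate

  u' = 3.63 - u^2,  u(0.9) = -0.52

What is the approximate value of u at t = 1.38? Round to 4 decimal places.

Euler: u_{n+1} = u_n + h·f(t_n, u_n).
t=0.900000, u=-0.520000: f=3.359600 → u ← -0.520000 + 0.12·3.359600 = -0.116848
t=1.020000, u=-0.116848: f=3.616347 → u ← -0.116848 + 0.12·3.616347 = 0.317114
t=1.140000, u=0.317114: f=3.529439 → u ← 0.317114 + 0.12·3.529439 = 0.740646
t=1.260000, u=0.740646: f=3.081443 → u ← 0.740646 + 0.12·3.081443 = 1.110419
u(1.38) ≈ 1.1104

1.1104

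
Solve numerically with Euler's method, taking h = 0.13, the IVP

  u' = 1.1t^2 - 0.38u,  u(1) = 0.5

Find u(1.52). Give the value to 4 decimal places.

1.1882

Euler: u_{n+1} = u_n + h·f(t_n, u_n).
t=1.000000, u=0.500000: f=0.910000 → u ← 0.500000 + 0.13·0.910000 = 0.618300
t=1.130000, u=0.618300: f=1.169636 → u ← 0.618300 + 0.13·1.169636 = 0.770353
t=1.260000, u=0.770353: f=1.453626 → u ← 0.770353 + 0.13·1.453626 = 0.959324
t=1.390000, u=0.959324: f=1.760767 → u ← 0.959324 + 0.13·1.760767 = 1.188224
u(1.52) ≈ 1.1882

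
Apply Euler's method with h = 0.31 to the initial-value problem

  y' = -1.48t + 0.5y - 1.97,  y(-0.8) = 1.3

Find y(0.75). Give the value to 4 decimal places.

Euler: y_{n+1} = y_n + h·f(t_n, y_n).
t=-0.800000, y=1.300000: f=-0.136000 → y ← 1.300000 + 0.31·(-0.136000) = 1.257840
t=-0.490000, y=1.257840: f=-0.615880 → y ← 1.257840 + 0.31·(-0.615880) = 1.066917
t=-0.180000, y=1.066917: f=-1.170141 → y ← 1.066917 + 0.31·(-1.170141) = 0.704173
t=0.130000, y=0.704173: f=-1.810313 → y ← 0.704173 + 0.31·(-1.810313) = 0.142976
t=0.440000, y=0.142976: f=-2.549712 → y ← 0.142976 + 0.31·(-2.549712) = -0.647434
y(0.75) ≈ -0.6474

-0.6474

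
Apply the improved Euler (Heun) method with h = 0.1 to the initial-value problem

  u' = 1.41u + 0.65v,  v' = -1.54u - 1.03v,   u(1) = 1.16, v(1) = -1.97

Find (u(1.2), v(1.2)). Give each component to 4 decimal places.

Heun on (u,v): k1 = f(x_n, state_n); k2 = f(x_n + h, state_n + h·k1); state_{n+1} = state_n + (h/2)·(k1 + k2).
1.000000: (1.160000, -1.970000)
  k1 = (0.355100, 0.242700)
  predictor → (1.195510, -1.945730)
  k2 = (0.420945, 0.163017)
  → (1.198802, -1.949714)
1.100000: (1.198802, -1.949714)
  k1 = (0.422997, 0.162050)
  predictor → (1.241102, -1.933509)
  k2 = (0.493173, 0.080217)
  → (1.244611, -1.937601)
(u(1.2), v(1.2)) ≈ (1.2446, -1.9376)

1.2446, -1.9376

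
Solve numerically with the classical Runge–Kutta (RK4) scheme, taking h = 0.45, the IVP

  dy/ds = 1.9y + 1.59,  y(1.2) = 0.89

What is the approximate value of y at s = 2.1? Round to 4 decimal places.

8.6749

RK4: k1 = f(s_n, y_n); k2 = f(s_n + h/2, y_n + (h/2)·k1); k3 = f(s_n + h/2, y_n + (h/2)·k2); k4 = f(s_n + h, y_n + h·k3); y_{n+1} = y_n + (h/6)·(k1 + 2k2 + 2k3 + k4).
s=1.200000, y=0.890000:
  k1 = f(1.200000, 0.890000) = 3.281000
  k2 = f(1.425000, 1.628225) = 4.683628
  k3 = f(1.425000, 1.943816) = 5.283251
  k4 = f(1.650000, 3.267463) = 7.798179
  y ← 0.890000 + (0.45/6)·(k1 + 2k2 + 2k3 + k4) = 3.215970
s=1.650000, y=3.215970:
  k1 = f(1.650000, 3.215970) = 7.700343
  k2 = f(1.875000, 4.948547) = 10.992240
  k3 = f(1.875000, 5.689224) = 12.399526
  k4 = f(2.100000, 8.795757) = 18.301938
  y ← 3.215970 + (0.45/6)·(k1 + 2k2 + 2k3 + k4) = 8.674906
y(2.1) ≈ 8.6749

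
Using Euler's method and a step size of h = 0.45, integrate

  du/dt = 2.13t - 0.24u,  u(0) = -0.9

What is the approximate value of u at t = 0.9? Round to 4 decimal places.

-0.2848

Euler: u_{n+1} = u_n + h·f(t_n, u_n).
t=0.000000, u=-0.900000: f=0.216000 → u ← -0.900000 + 0.45·0.216000 = -0.802800
t=0.450000, u=-0.802800: f=1.151172 → u ← -0.802800 + 0.45·1.151172 = -0.284773
u(0.9) ≈ -0.2848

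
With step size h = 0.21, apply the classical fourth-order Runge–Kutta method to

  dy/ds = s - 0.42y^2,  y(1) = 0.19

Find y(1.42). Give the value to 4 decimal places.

RK4: k1 = f(s_n, y_n); k2 = f(s_n + h/2, y_n + (h/2)·k1); k3 = f(s_n + h/2, y_n + (h/2)·k2); k4 = f(s_n + h, y_n + h·k3); y_{n+1} = y_n + (h/6)·(k1 + 2k2 + 2k3 + k4).
s=1.000000, y=0.190000:
  k1 = f(1.000000, 0.190000) = 0.984838
  k2 = f(1.105000, 0.293408) = 1.068843
  k3 = f(1.105000, 0.302229) = 1.066636
  k4 = f(1.210000, 0.413994) = 1.138016
  y ← 0.190000 + (0.21/6)·(k1 + 2k2 + 2k3 + k4) = 0.413783
s=1.210000, y=0.413783:
  k1 = f(1.210000, 0.413783) = 1.138089
  k2 = f(1.315000, 0.533283) = 1.195556
  k3 = f(1.315000, 0.539317) = 1.192838
  k4 = f(1.420000, 0.664279) = 1.234668
  y ← 0.413783 + (0.21/6)·(k1 + 2k2 + 2k3 + k4) = 0.664017
y(1.42) ≈ 0.6640

0.6640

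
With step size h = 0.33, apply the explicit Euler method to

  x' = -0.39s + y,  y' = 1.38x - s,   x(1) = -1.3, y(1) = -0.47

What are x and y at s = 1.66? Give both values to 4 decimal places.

-2.2143, -2.5522

Euler on (x,y): x_{n+1} = x_n + h·x', y_{n+1} = y_n + h·y'.
1.000000: (-1.300000, -0.470000); f=(-0.860000, -2.794000) → (-1.583800, -1.392020)
1.330000: (-1.583800, -1.392020); f=(-1.910720, -3.515644) → (-2.214338, -2.552183)
(x(1.66), y(1.66)) ≈ (-2.2143, -2.5522)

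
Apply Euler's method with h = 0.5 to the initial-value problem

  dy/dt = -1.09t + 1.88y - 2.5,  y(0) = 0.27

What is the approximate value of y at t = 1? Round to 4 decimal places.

-2.9313

Euler: y_{n+1} = y_n + h·f(t_n, y_n).
t=0.000000, y=0.270000: f=-1.992400 → y ← 0.270000 + 0.5·(-1.992400) = -0.726200
t=0.500000, y=-0.726200: f=-4.410256 → y ← -0.726200 + 0.5·(-4.410256) = -2.931328
y(1) ≈ -2.9313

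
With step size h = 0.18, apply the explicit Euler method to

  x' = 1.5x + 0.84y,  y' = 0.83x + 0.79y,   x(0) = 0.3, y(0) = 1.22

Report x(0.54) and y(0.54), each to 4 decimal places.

Euler on (x,y): x_{n+1} = x_n + h·x', y_{n+1} = y_n + h·y'.
0.000000: (0.300000, 1.220000); f=(1.474800, 1.212800) → (0.565464, 1.438304)
0.180000: (0.565464, 1.438304); f=(2.056371, 1.605595) → (0.935611, 1.727311)
0.360000: (0.935611, 1.727311); f=(2.854358, 2.141133) → (1.449395, 2.112715)
(x(0.54), y(0.54)) ≈ (1.4494, 2.1127)

1.4494, 2.1127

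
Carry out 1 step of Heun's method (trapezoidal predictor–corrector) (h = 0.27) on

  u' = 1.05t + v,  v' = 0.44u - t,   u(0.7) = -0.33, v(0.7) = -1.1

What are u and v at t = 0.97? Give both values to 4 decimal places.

Heun on (u,v): k1 = f(t_n, state_n); k2 = f(t_n + h, state_n + h·k1); state_{n+1} = state_n + (h/2)·(k1 + k2).
0.700000: (-0.330000, -1.100000)
  k1 = (-0.365000, -0.845200)
  predictor → (-0.428550, -1.328204)
  k2 = (-0.309704, -1.158562)
  → (-0.421085, -1.370508)
(u(0.97), v(0.97)) ≈ (-0.4211, -1.3705)

-0.4211, -1.3705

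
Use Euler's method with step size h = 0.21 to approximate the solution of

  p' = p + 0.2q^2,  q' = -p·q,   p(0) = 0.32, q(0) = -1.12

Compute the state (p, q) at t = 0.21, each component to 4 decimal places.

Euler on (p,q): p_{n+1} = p_n + h·p', q_{n+1} = q_n + h·q'.
0.000000: (0.320000, -1.120000); f=(0.570880, 0.358400) → (0.439885, -1.044736)
(p(0.21), q(0.21)) ≈ (0.4399, -1.0447)

0.4399, -1.0447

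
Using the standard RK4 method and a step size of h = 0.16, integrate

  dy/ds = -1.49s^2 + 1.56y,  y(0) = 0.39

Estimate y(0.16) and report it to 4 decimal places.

0.4984

RK4: k1 = f(s_n, y_n); k2 = f(s_n + h/2, y_n + (h/2)·k1); k3 = f(s_n + h/2, y_n + (h/2)·k2); k4 = f(s_n + h, y_n + h·k3); y_{n+1} = y_n + (h/6)·(k1 + 2k2 + 2k3 + k4).
s=0.000000, y=0.390000:
  k1 = f(0.000000, 0.390000) = 0.608400
  k2 = f(0.080000, 0.438672) = 0.674792
  k3 = f(0.080000, 0.443983) = 0.683078
  k4 = f(0.160000, 0.499292) = 0.740752
  y ← 0.390000 + (0.16/6)·(k1 + 2k2 + 2k3 + k4) = 0.498397
y(0.16) ≈ 0.4984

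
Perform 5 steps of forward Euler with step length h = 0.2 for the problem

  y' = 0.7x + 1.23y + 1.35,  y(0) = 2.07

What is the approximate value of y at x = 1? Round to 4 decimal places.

8.7732

Euler: y_{n+1} = y_n + h·f(x_n, y_n).
x=0.000000, y=2.070000: f=3.896100 → y ← 2.070000 + 0.2·3.896100 = 2.849220
x=0.200000, y=2.849220: f=4.994541 → y ← 2.849220 + 0.2·4.994541 = 3.848128
x=0.400000, y=3.848128: f=6.363198 → y ← 3.848128 + 0.2·6.363198 = 5.120768
x=0.600000, y=5.120768: f=8.068544 → y ← 5.120768 + 0.2·8.068544 = 6.734476
x=0.800000, y=6.734476: f=10.193406 → y ← 6.734476 + 0.2·10.193406 = 8.773158
y(1) ≈ 8.7732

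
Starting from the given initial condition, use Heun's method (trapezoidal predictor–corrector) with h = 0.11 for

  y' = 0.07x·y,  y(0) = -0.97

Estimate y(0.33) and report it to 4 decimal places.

-0.9737

Heun: k1 = f(x_n, y_n); k2 = f(x_n + h, y_n + h·k1); y_{n+1} = y_n + (h/2)·(k1 + k2).
x=0.000000, y=-0.970000:
  k1 = f(0.000000, -0.970000) = 0.000000
  k2 = f(0.110000, -0.970000) = -0.007469
  y ← -0.970000 + (0.11/2)·(0.000000 + (-0.007469)) = -0.970411
x=0.110000, y=-0.970411:
  k1 = f(0.110000, -0.970411) = -0.007472
  k2 = f(0.220000, -0.971233) = -0.014957
  y ← -0.970411 + (0.11/2)·(-0.007472 + (-0.014957)) = -0.971644
x=0.220000, y=-0.971644:
  k1 = f(0.220000, -0.971644) = -0.014963
  k2 = f(0.330000, -0.973290) = -0.022483
  y ← -0.971644 + (0.11/2)·(-0.014963 + (-0.022483)) = -0.973704
y(0.33) ≈ -0.9737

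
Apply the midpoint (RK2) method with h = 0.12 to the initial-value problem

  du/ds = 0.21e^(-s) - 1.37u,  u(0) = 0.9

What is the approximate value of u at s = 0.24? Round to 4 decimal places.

Midpoint: k1 = f(s_n, u_n); k2 = f(s_n + h/2, u_n + (h/2)·k1); u_{n+1} = u_n + h·k2.
s=0.000000, u=0.900000:
  k1 = f(0.000000, 0.900000) = -1.023000
  k2 = f(0.060000, 0.838620) = -0.951139
  u ← 0.900000 + 0.12·(-0.951139) = 0.785863
s=0.120000, u=0.785863:
  k1 = f(0.120000, 0.785863) = -0.890379
  k2 = f(0.180000, 0.732441) = -0.828037
  u ← 0.785863 + 0.12·(-0.828037) = 0.686499
u(0.24) ≈ 0.6865

0.6865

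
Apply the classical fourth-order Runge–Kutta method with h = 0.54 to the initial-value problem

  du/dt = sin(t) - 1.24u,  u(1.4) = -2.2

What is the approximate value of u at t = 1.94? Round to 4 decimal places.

RK4: k1 = f(t_n, u_n); k2 = f(t_n + h/2, u_n + (h/2)·k1); k3 = f(t_n + h/2, u_n + (h/2)·k2); k4 = f(t_n + h, u_n + h·k3); u_{n+1} = u_n + (h/6)·(k1 + 2k2 + 2k3 + k4).
t=1.400000, u=-2.200000:
  k1 = f(1.400000, -2.200000) = 3.713450
  k2 = f(1.670000, -1.197369) = 2.479820
  k3 = f(1.670000, -1.530448) = 2.892839
  k4 = f(1.940000, -0.637867) = 1.723570
  u ← -2.200000 + (0.54/6)·(k1 + 2k2 + 2k3 + k4) = -0.743589
u(1.94) ≈ -0.7436

-0.7436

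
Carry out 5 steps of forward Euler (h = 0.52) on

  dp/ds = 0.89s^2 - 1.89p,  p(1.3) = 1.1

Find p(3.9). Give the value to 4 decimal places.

Euler: p_{n+1} = p_n + h·f(s_n, p_n).
s=1.300000, p=1.100000: f=-0.574900 → p ← 1.100000 + 0.52·(-0.574900) = 0.801052
s=1.820000, p=0.801052: f=1.434048 → p ← 0.801052 + 0.52·1.434048 = 1.546757
s=2.340000, p=1.546757: f=1.949914 → p ← 1.546757 + 0.52·1.949914 = 2.560712
s=2.860000, p=2.560712: f=2.440099 → p ← 2.560712 + 0.52·2.440099 = 3.829563
s=3.380000, p=3.829563: f=2.929842 → p ← 3.829563 + 0.52·2.929842 = 5.353081
p(3.9) ≈ 5.3531

5.3531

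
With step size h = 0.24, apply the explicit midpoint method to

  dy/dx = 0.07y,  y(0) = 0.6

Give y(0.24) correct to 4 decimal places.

Midpoint: k1 = f(x_n, y_n); k2 = f(x_n + h/2, y_n + (h/2)·k1); y_{n+1} = y_n + h·k2.
x=0.000000, y=0.600000:
  k1 = f(0.000000, 0.600000) = 0.042000
  k2 = f(0.120000, 0.605040) = 0.042353
  y ← 0.600000 + 0.24·0.042353 = 0.610165
y(0.24) ≈ 0.6102

0.6102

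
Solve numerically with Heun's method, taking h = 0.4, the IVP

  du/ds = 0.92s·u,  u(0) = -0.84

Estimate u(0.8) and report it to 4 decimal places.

Heun: k1 = f(s_n, u_n); k2 = f(s_n + h, u_n + h·k1); u_{n+1} = u_n + (h/2)·(k1 + k2).
s=0.000000, u=-0.840000:
  k1 = f(0.000000, -0.840000) = 0.000000
  k2 = f(0.400000, -0.840000) = -0.309120
  u ← -0.840000 + (0.4/2)·(0.000000 + (-0.309120)) = -0.901824
s=0.400000, u=-0.901824:
  k1 = f(0.400000, -0.901824) = -0.331871
  k2 = f(0.800000, -1.034572) = -0.761445
  u ← -0.901824 + (0.4/2)·(-0.331871 + (-0.761445)) = -1.120487
u(0.8) ≈ -1.1205

-1.1205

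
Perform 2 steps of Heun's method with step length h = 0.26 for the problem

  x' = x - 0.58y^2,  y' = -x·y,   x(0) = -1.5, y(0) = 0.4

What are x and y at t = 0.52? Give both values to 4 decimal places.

-2.6625, 1.0845

Heun on (x,y): k1 = f(t_n, state_n); k2 = f(t_n + h, state_n + h·k1); state_{n+1} = state_n + (h/2)·(k1 + k2).
0.000000: (-1.500000, 0.400000)
  k1 = (-1.592800, 0.600000)
  predictor → (-1.914128, 0.556000)
  k2 = (-2.093427, 1.064255)
  → (-1.979209, 0.616353)
0.260000: (-1.979209, 0.616353)
  k1 = (-2.199546, 1.219892)
  predictor → (-2.551092, 0.933525)
  k2 = (-3.056544, 2.381508)
  → (-2.662501, 1.084535)
(x(0.52), y(0.52)) ≈ (-2.6625, 1.0845)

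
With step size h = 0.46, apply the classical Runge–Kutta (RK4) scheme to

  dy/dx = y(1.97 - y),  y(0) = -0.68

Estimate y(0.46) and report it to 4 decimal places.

-3.2152

RK4: k1 = f(x_n, y_n); k2 = f(x_n + h/2, y_n + (h/2)·k1); k3 = f(x_n + h/2, y_n + (h/2)·k2); k4 = f(x_n + h, y_n + h·k3); y_{n+1} = y_n + (h/6)·(k1 + 2k2 + 2k3 + k4).
x=0.000000, y=-0.680000:
  k1 = f(0.000000, -0.680000) = -1.802000
  k2 = f(0.230000, -1.094460) = -3.353929
  k3 = f(0.230000, -1.451404) = -4.965838
  k4 = f(0.460000, -2.964285) = -14.626630
  y ← -0.680000 + (0.46/6)·(k1 + 2k2 + 2k3 + k4) = -3.215226
y(0.46) ≈ -3.2152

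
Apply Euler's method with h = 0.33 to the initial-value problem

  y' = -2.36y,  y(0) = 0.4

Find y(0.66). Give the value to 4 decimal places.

0.0196

Euler: y_{n+1} = y_n + h·f(x_n, y_n).
x=0.000000, y=0.400000: f=-0.944000 → y ← 0.400000 + 0.33·(-0.944000) = 0.088480
x=0.330000, y=0.088480: f=-0.208813 → y ← 0.088480 + 0.33·(-0.208813) = 0.019572
y(0.66) ≈ 0.0196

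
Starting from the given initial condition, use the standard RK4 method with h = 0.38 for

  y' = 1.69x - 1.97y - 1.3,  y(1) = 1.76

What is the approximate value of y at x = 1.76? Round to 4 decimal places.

0.8647

RK4: k1 = f(x_n, y_n); k2 = f(x_n + h/2, y_n + (h/2)·k1); k3 = f(x_n + h/2, y_n + (h/2)·k2); k4 = f(x_n + h, y_n + h·k3); y_{n+1} = y_n + (h/6)·(k1 + 2k2 + 2k3 + k4).
x=1.000000, y=1.760000:
  k1 = f(1.000000, 1.760000) = -3.077200
  k2 = f(1.190000, 1.175332) = -1.604304
  k3 = f(1.190000, 1.455182) = -2.155609
  k4 = f(1.380000, 0.940869) = -0.821311
  y ← 1.760000 + (0.38/6)·(k1 + 2k2 + 2k3 + k4) = 1.036839
x=1.380000, y=1.036839:
  k1 = f(1.380000, 1.036839) = -1.010372
  k2 = f(1.570000, 0.844868) = -0.311090
  k3 = f(1.570000, 0.977732) = -0.572831
  k4 = f(1.760000, 0.819163) = 0.060649
  y ← 1.036839 + (0.38/6)·(k1 + 2k2 + 2k3 + k4) = 0.864726
y(1.76) ≈ 0.8647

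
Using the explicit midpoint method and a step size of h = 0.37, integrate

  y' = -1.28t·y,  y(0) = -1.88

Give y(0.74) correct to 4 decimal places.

Midpoint: k1 = f(t_n, y_n); k2 = f(t_n + h/2, y_n + (h/2)·k1); y_{n+1} = y_n + h·k2.
t=0.000000, y=-1.880000:
  k1 = f(0.000000, -1.880000) = 0.000000
  k2 = f(0.185000, -1.880000) = 0.445184
  y ← -1.880000 + 0.37·0.445184 = -1.715282
t=0.370000, y=-1.715282:
  k1 = f(0.370000, -1.715282) = 0.812358
  k2 = f(0.555000, -1.564996) = 1.111773
  y ← -1.715282 + 0.37·1.111773 = -1.303926
y(0.74) ≈ -1.3039

-1.3039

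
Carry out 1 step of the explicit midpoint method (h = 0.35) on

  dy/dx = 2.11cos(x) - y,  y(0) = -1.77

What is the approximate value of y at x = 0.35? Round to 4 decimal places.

Midpoint: k1 = f(x_n, y_n); k2 = f(x_n + h/2, y_n + (h/2)·k1); y_{n+1} = y_n + h·k2.
x=0.000000, y=-1.770000:
  k1 = f(0.000000, -1.770000) = 3.880000
  k2 = f(0.175000, -1.091000) = 3.168773
  y ← -1.770000 + 0.35·3.168773 = -0.660929
y(0.35) ≈ -0.6609

-0.6609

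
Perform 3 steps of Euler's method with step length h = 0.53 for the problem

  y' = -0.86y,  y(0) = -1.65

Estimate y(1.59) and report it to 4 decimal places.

Euler: y_{n+1} = y_n + h·f(t_n, y_n).
t=0.000000, y=-1.650000: f=1.419000 → y ← -1.650000 + 0.53·1.419000 = -0.897930
t=0.530000, y=-0.897930: f=0.772220 → y ← -0.897930 + 0.53·0.772220 = -0.488654
t=1.060000, y=-0.488654: f=0.420242 → y ← -0.488654 + 0.53·0.420242 = -0.265925
y(1.59) ≈ -0.2659

-0.2659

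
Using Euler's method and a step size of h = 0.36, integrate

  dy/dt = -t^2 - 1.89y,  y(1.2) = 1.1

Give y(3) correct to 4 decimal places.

-3.2731

Euler: y_{n+1} = y_n + h·f(t_n, y_n).
t=1.200000, y=1.100000: f=-3.519000 → y ← 1.100000 + 0.36·(-3.519000) = -0.166840
t=1.560000, y=-0.166840: f=-2.118272 → y ← -0.166840 + 0.36·(-2.118272) = -0.929418
t=1.920000, y=-0.929418: f=-1.929800 → y ← -0.929418 + 0.36·(-1.929800) = -1.624146
t=2.280000, y=-1.624146: f=-2.128764 → y ← -1.624146 + 0.36·(-2.128764) = -2.390501
t=2.640000, y=-2.390501: f=-2.451553 → y ← -2.390501 + 0.36·(-2.451553) = -3.273060
y(3) ≈ -3.2731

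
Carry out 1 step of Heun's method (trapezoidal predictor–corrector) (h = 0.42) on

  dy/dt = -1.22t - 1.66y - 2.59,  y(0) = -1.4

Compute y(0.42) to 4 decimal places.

Heun: k1 = f(t_n, y_n); k2 = f(t_n + h, y_n + h·k1); y_{n+1} = y_n + (h/2)·(k1 + k2).
t=0.000000, y=-1.400000:
  k1 = f(0.000000, -1.400000) = -0.266000
  k2 = f(0.420000, -1.511720) = -0.592945
  y ← -1.400000 + (0.42/2)·(-0.266000 + (-0.592945)) = -1.580378
y(0.42) ≈ -1.5804

-1.5804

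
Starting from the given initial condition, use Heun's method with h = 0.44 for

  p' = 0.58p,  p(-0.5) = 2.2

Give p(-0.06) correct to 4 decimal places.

Heun: k1 = f(t_n, p_n); k2 = f(t_n + h, p_n + h·k1); p_{n+1} = p_n + (h/2)·(k1 + k2).
t=-0.500000, p=2.200000:
  k1 = f(-0.500000, 2.200000) = 1.276000
  k2 = f(-0.060000, 2.761440) = 1.601635
  p ← 2.200000 + (0.44/2)·(1.276000 + 1.601635) = 2.833080
p(-0.06) ≈ 2.8331

2.8331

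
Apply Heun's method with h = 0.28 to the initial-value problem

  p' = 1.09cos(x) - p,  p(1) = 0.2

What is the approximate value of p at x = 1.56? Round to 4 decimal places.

Heun: k1 = f(x_n, p_n); k2 = f(x_n + h, p_n + h·k1); p_{n+1} = p_n + (h/2)·(k1 + k2).
x=1.000000, p=0.200000:
  k1 = f(1.000000, 0.200000) = 0.388930
  k2 = f(1.280000, 0.308900) = 0.003619
  p ← 0.200000 + (0.28/2)·(0.388930 + 0.003619) = 0.254957
x=1.280000, p=0.254957:
  k1 = f(1.280000, 0.254957) = 0.057563
  k2 = f(1.560000, 0.271074) = -0.259307
  p ← 0.254957 + (0.28/2)·(0.057563 + (-0.259307)) = 0.226713
p(1.56) ≈ 0.2267

0.2267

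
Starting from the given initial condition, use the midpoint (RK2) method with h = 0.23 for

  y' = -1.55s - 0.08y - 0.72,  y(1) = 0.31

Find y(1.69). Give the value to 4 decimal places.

-1.5934

Midpoint: k1 = f(s_n, y_n); k2 = f(s_n + h/2, y_n + (h/2)·k1); y_{n+1} = y_n + h·k2.
s=1.000000, y=0.310000:
  k1 = f(1.000000, 0.310000) = -2.294800
  k2 = f(1.115000, 0.046098) = -2.451938
  y ← 0.310000 + 0.23·(-2.451938) = -0.253946
s=1.230000, y=-0.253946:
  k1 = f(1.230000, -0.253946) = -2.606184
  k2 = f(1.345000, -0.553657) = -2.760457
  y ← -0.253946 + 0.23·(-2.760457) = -0.888851
s=1.460000, y=-0.888851:
  k1 = f(1.460000, -0.888851) = -2.911892
  k2 = f(1.575000, -1.223718) = -3.063353
  y ← -0.888851 + 0.23·(-3.063353) = -1.593422
y(1.69) ≈ -1.5934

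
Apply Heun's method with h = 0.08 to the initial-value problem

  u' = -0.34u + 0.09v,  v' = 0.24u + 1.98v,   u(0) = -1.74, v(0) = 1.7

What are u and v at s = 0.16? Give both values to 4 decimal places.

-1.6204, 2.2551

Heun on (u,v): k1 = f(s_n, state_n); k2 = f(s_n + h, state_n + h·k1); state_{n+1} = state_n + (h/2)·(k1 + k2).
0.000000: (-1.740000, 1.700000)
  k1 = (0.744600, 2.948400)
  predictor → (-1.680432, 1.935872)
  k2 = (0.745575, 3.429723)
  → (-1.680393, 1.955125)
0.080000: (-1.680393, 1.955125)
  k1 = (0.747295, 3.467853)
  predictor → (-1.620609, 2.232553)
  k2 = (0.751937, 4.031509)
  → (-1.620424, 2.255099)
(u(0.16), v(0.16)) ≈ (-1.6204, 2.2551)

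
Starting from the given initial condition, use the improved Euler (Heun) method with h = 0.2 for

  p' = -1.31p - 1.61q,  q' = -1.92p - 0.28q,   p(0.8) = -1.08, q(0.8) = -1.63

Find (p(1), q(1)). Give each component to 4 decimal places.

-0.4595, -1.2933

Heun on (p,q): k1 = f(s_n, state_n); k2 = f(s_n + h, state_n + h·k1); state_{n+1} = state_n + (h/2)·(k1 + k2).
0.800000: (-1.080000, -1.630000)
  k1 = (4.039100, 2.530000)
  predictor → (-0.272180, -1.124000)
  k2 = (2.166196, 0.837306)
  → (-0.459470, -1.293269)
(p(1), q(1)) ≈ (-0.4595, -1.2933)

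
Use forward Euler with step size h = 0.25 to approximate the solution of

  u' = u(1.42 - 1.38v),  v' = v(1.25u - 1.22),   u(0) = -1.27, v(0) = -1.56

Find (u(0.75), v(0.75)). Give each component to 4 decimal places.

-4.9043, -0.0116

Euler on (u,v): u_{n+1} = u_n + h·u', v_{n+1} = v_n + h·v'.
0.000000: (-1.270000, -1.560000); f=(-4.537456, 4.379700) → (-2.404364, -0.465075)
0.250000: (-2.404364, -0.465075); f=(-4.957326, 1.965153) → (-3.643696, 0.026213)
0.500000: (-3.643696, 0.026213); f=(-5.042239, -0.151372) → (-4.904255, -0.011630)
(u(0.75), v(0.75)) ≈ (-4.9043, -0.0116)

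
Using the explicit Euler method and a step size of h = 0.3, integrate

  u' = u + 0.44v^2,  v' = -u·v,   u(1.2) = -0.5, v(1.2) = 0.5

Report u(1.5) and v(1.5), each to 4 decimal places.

-0.6170, 0.5750

Euler on (u,v): u_{n+1} = u_n + h·u', v_{n+1} = v_n + h·v'.
1.200000: (-0.500000, 0.500000); f=(-0.390000, 0.250000) → (-0.617000, 0.575000)
(u(1.5), v(1.5)) ≈ (-0.6170, 0.5750)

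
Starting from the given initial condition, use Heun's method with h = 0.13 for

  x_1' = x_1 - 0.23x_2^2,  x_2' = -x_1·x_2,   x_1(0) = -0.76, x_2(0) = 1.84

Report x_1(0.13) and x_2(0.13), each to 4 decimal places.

Heun on (x_1,x_2): k1 = f(t_n, state_n); k2 = f(t_n + h, state_n + h·k1); state_{n+1} = state_n + (h/2)·(k1 + k2).
0.000000: (-0.760000, 1.840000)
  k1 = (-1.538688, 1.398400)
  predictor → (-0.960029, 2.021792)
  k2 = (-1.900187, 1.940980)
  → (-0.983527, 2.057060)
(x_1(0.13), x_2(0.13)) ≈ (-0.9835, 2.0571)

-0.9835, 2.0571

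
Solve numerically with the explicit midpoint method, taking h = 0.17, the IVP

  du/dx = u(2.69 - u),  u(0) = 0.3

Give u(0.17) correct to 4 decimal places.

Midpoint: k1 = f(x_n, u_n); k2 = f(x_n + h/2, u_n + (h/2)·k1); u_{n+1} = u_n + h·k2.
x=0.000000, u=0.300000:
  k1 = f(0.000000, 0.300000) = 0.717000
  k2 = f(0.085000, 0.360945) = 0.840661
  u ← 0.300000 + 0.17·0.840661 = 0.442912
u(0.17) ≈ 0.4429

0.4429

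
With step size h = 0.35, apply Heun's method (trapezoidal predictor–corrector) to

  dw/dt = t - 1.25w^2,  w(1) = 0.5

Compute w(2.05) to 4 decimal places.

1.1170

Heun: k1 = f(t_n, w_n); k2 = f(t_n + h, w_n + h·k1); w_{n+1} = w_n + (h/2)·(k1 + k2).
t=1.000000, w=0.500000:
  k1 = f(1.000000, 0.500000) = 0.687500
  k2 = f(1.350000, 0.740625) = 0.664343
  w ← 0.500000 + (0.35/2)·(0.687500 + 0.664343) = 0.736573
t=1.350000, w=0.736573:
  k1 = f(1.350000, 0.736573) = 0.671826
  k2 = f(1.700000, 0.971712) = 0.519720
  w ← 0.736573 + (0.35/2)·(0.671826 + 0.519720) = 0.945093
t=1.700000, w=0.945093:
  k1 = f(1.700000, 0.945093) = 0.583499
  k2 = f(2.050000, 1.149318) = 0.398836
  w ← 0.945093 + (0.35/2)·(0.583499 + 0.398836) = 1.117002
w(2.05) ≈ 1.1170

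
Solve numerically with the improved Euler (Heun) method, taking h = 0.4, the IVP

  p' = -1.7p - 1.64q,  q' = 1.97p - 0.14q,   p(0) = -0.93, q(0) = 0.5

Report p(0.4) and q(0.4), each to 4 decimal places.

Heun on (p,q): k1 = f(s_n, state_n); k2 = f(s_n + h, state_n + h·k1); state_{n+1} = state_n + (h/2)·(k1 + k2).
0.000000: (-0.930000, 0.500000)
  k1 = (0.761000, -1.902100)
  predictor → (-0.625600, -0.260840)
  k2 = (1.491298, -1.195914)
  → (-0.479540, -0.119603)
(p(0.4), q(0.4)) ≈ (-0.4795, -0.1196)

-0.4795, -0.1196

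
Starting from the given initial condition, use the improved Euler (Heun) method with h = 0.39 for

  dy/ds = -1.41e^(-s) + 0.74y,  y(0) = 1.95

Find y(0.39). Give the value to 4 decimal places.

Heun: k1 = f(s_n, y_n); k2 = f(s_n + h, y_n + h·k1); y_{n+1} = y_n + (h/2)·(k1 + k2).
s=0.000000, y=1.950000:
  k1 = f(0.000000, 1.950000) = 0.033000
  k2 = f(0.390000, 1.962870) = 0.497874
  y ← 1.950000 + (0.39/2)·(0.033000 + 0.497874) = 2.053520
y(0.39) ≈ 2.0535

2.0535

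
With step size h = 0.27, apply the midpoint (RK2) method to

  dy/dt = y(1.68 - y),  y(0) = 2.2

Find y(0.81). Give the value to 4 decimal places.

1.8052

Midpoint: k1 = f(t_n, y_n); k2 = f(t_n + h/2, y_n + (h/2)·k1); y_{n+1} = y_n + h·k2.
t=0.000000, y=2.200000:
  k1 = f(0.000000, 2.200000) = -1.144000
  k2 = f(0.135000, 2.045560) = -0.747775
  y ← 2.200000 + 0.27·(-0.747775) = 1.998101
t=0.270000, y=1.998101:
  k1 = f(0.270000, 1.998101) = -0.635597
  k2 = f(0.405000, 1.912295) = -0.444217
  y ← 1.998101 + 0.27·(-0.444217) = 1.878162
t=0.540000, y=1.878162:
  k1 = f(0.540000, 1.878162) = -0.372181
  k2 = f(0.675000, 1.827918) = -0.270382
  y ← 1.878162 + 0.27·(-0.270382) = 1.805159
y(0.81) ≈ 1.8052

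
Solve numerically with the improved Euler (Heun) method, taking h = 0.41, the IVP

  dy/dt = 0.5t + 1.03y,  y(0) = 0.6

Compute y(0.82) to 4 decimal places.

Heun: k1 = f(t_n, y_n); k2 = f(t_n + h, y_n + h·k1); y_{n+1} = y_n + (h/2)·(k1 + k2).
t=0.000000, y=0.600000:
  k1 = f(0.000000, 0.600000) = 0.618000
  k2 = f(0.410000, 0.853380) = 1.083981
  y ← 0.600000 + (0.41/2)·(0.618000 + 1.083981) = 0.948906
t=0.410000, y=0.948906:
  k1 = f(0.410000, 0.948906) = 1.182373
  k2 = f(0.820000, 1.433679) = 1.886690
  y ← 0.948906 + (0.41/2)·(1.182373 + 1.886690) = 1.578064
y(0.82) ≈ 1.5781

1.5781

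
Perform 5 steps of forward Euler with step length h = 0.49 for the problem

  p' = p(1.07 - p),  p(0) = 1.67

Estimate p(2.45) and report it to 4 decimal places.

1.0746

Euler: p_{n+1} = p_n + h·f(t_n, p_n).
t=0.000000, p=1.670000: f=-1.002000 → p ← 1.670000 + 0.49·(-1.002000) = 1.179020
t=0.490000, p=1.179020: f=-0.128537 → p ← 1.179020 + 0.49·(-0.128537) = 1.116037
t=0.980000, p=1.116037: f=-0.051379 → p ← 1.116037 + 0.49·(-0.051379) = 1.090861
t=1.470000, p=1.090861: f=-0.022757 → p ← 1.090861 + 0.49·(-0.022757) = 1.079710
t=1.960000, p=1.079710: f=-0.010484 → p ← 1.079710 + 0.49·(-0.010484) = 1.074573
p(2.45) ≈ 1.0746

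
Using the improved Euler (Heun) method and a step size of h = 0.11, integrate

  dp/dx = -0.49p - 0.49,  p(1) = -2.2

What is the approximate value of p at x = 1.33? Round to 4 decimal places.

Heun: k1 = f(x_n, p_n); k2 = f(x_n + h, p_n + h·k1); p_{n+1} = p_n + (h/2)·(k1 + k2).
x=1.000000, p=-2.200000:
  k1 = f(1.000000, -2.200000) = 0.588000
  k2 = f(1.110000, -2.135320) = 0.556307
  p ← -2.200000 + (0.11/2)·(0.588000 + 0.556307) = -2.137063
x=1.110000, p=-2.137063:
  k1 = f(1.110000, -2.137063) = 0.557161
  k2 = f(1.220000, -2.075775) = 0.527130
  p ← -2.137063 + (0.11/2)·(0.557161 + 0.527130) = -2.077427
x=1.220000, p=-2.077427:
  k1 = f(1.220000, -2.077427) = 0.527939
  k2 = f(1.330000, -2.019354) = 0.499483
  p ← -2.077427 + (0.11/2)·(0.527939 + 0.499483) = -2.020919
p(1.33) ≈ -2.0209

-2.0209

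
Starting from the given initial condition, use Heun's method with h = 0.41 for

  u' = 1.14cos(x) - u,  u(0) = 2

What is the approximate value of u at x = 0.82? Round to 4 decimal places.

Heun: k1 = f(x_n, u_n); k2 = f(x_n + h, u_n + h·k1); u_{n+1} = u_n + (h/2)·(k1 + k2).
x=0.000000, u=2.000000:
  k1 = f(0.000000, 2.000000) = -0.860000
  k2 = f(0.410000, 1.647400) = -0.601882
  u ← 2.000000 + (0.41/2)·(-0.860000 + (-0.601882)) = 1.700314
x=0.410000, u=1.700314:
  k1 = f(0.410000, 1.700314) = -0.654796
  k2 = f(0.820000, 1.431848) = -0.654115
  u ← 1.700314 + (0.41/2)·(-0.654796 + (-0.654115)) = 1.431987
u(0.82) ≈ 1.4320

1.4320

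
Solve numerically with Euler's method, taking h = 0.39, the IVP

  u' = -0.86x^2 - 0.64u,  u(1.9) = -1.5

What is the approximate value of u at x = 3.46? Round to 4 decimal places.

Euler: u_{n+1} = u_n + h·f(x_n, u_n).
x=1.900000, u=-1.500000: f=-2.144600 → u ← -1.500000 + 0.39·(-2.144600) = -2.336394
x=2.290000, u=-2.336394: f=-3.014634 → u ← -2.336394 + 0.39·(-3.014634) = -3.512101
x=2.680000, u=-3.512101: f=-3.929119 → u ← -3.512101 + 0.39·(-3.929119) = -5.044458
x=3.070000, u=-5.044458: f=-4.876961 → u ← -5.044458 + 0.39·(-4.876961) = -6.946473
u(3.46) ≈ -6.9465

-6.9465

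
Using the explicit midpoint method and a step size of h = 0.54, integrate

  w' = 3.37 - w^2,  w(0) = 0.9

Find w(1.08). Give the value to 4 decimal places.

1.4834

Midpoint: k1 = f(s_n, w_n); k2 = f(s_n + h/2, w_n + (h/2)·k1); w_{n+1} = w_n + h·k2.
s=0.000000, w=0.900000:
  k1 = f(0.000000, 0.900000) = 2.560000
  k2 = f(0.270000, 1.591200) = 0.838083
  w ← 0.900000 + 0.54·0.838083 = 1.352565
s=0.540000, w=1.352565:
  k1 = f(0.540000, 1.352565) = 1.540569
  k2 = f(0.810000, 1.768518) = 0.242343
  w ← 1.352565 + 0.54·0.242343 = 1.483430
w(1.08) ≈ 1.4834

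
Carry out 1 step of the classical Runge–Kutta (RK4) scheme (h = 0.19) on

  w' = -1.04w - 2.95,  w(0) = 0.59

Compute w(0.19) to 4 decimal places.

RK4: k1 = f(s_n, w_n); k2 = f(s_n + h/2, w_n + (h/2)·k1); k3 = f(s_n + h/2, w_n + (h/2)·k2); k4 = f(s_n + h, w_n + h·k3); w_{n+1} = w_n + (h/6)·(k1 + 2k2 + 2k3 + k4).
s=0.000000, w=0.590000:
  k1 = f(0.000000, 0.590000) = -3.563600
  k2 = f(0.095000, 0.251458) = -3.211516
  k3 = f(0.095000, 0.284906) = -3.246302
  k4 = f(0.190000, -0.026797) = -2.922131
  w ← 0.590000 + (0.19/6)·(k1 + 2k2 + 2k3 + k4) = -0.024377
w(0.19) ≈ -0.0244

-0.0244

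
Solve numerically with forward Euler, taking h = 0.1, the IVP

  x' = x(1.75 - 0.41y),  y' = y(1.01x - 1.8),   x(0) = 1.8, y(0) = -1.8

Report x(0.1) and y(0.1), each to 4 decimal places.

2.2478, -1.8032

Euler on (x,y): x_{n+1} = x_n + h·x', y_{n+1} = y_n + h·y'.
0.000000: (1.800000, -1.800000); f=(4.478400, -0.032400) → (2.247840, -1.803240)
(x(0.1), y(0.1)) ≈ (2.2478, -1.8032)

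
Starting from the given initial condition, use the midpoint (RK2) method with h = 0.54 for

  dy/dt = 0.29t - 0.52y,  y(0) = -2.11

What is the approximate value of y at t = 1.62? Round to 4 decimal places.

-0.6220

Midpoint: k1 = f(t_n, y_n); k2 = f(t_n + h/2, y_n + (h/2)·k1); y_{n+1} = y_n + h·k2.
t=0.000000, y=-2.110000:
  k1 = f(0.000000, -2.110000) = 1.097200
  k2 = f(0.270000, -1.813756) = 1.021453
  y ← -2.110000 + 0.54·1.021453 = -1.558415
t=0.540000, y=-1.558415:
  k1 = f(0.540000, -1.558415) = 0.966976
  k2 = f(0.810000, -1.297332) = 0.909513
  y ← -1.558415 + 0.54·0.909513 = -1.067279
t=1.080000, y=-1.067279:
  k1 = f(1.080000, -1.067279) = 0.868185
  k2 = f(1.350000, -0.832869) = 0.824592
  y ← -1.067279 + 0.54·0.824592 = -0.621999
y(1.62) ≈ -0.6220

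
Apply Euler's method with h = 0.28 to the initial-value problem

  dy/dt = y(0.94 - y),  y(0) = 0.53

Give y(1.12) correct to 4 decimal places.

0.7484

Euler: y_{n+1} = y_n + h·f(t_n, y_n).
t=0.000000, y=0.530000: f=0.217300 → y ← 0.530000 + 0.28·0.217300 = 0.590844
t=0.280000, y=0.590844: f=0.206297 → y ← 0.590844 + 0.28·0.206297 = 0.648607
t=0.560000, y=0.648607: f=0.189000 → y ← 0.648607 + 0.28·0.189000 = 0.701527
t=0.840000, y=0.701527: f=0.167295 → y ← 0.701527 + 0.28·0.167295 = 0.748370
y(1.12) ≈ 0.7484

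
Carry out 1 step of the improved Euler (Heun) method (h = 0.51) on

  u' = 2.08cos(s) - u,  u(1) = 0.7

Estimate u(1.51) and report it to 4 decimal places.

Heun: k1 = f(s_n, u_n); k2 = f(s_n + h, u_n + h·k1); u_{n+1} = u_n + (h/2)·(k1 + k2).
s=1.000000, u=0.700000:
  k1 = f(1.000000, 0.700000) = 0.423829
  k2 = f(1.510000, 0.916153) = -0.789774
  u ← 0.700000 + (0.51/2)·(0.423829 + (-0.789774)) = 0.606684
u(1.51) ≈ 0.6067

0.6067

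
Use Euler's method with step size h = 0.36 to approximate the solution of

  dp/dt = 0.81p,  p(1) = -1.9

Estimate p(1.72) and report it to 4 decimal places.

Euler: p_{n+1} = p_n + h·f(t_n, p_n).
t=1.000000, p=-1.900000: f=-1.539000 → p ← -1.900000 + 0.36·(-1.539000) = -2.454040
t=1.360000, p=-2.454040: f=-1.987772 → p ← -2.454040 + 0.36·(-1.987772) = -3.169638
p(1.72) ≈ -3.1696

-3.1696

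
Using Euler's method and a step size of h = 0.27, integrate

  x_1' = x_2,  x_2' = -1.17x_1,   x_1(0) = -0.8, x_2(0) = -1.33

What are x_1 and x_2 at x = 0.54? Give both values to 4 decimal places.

Euler on (x_1,x_2): x_1_{n+1} = x_1_n + h·x_1', x_2_{n+1} = x_2_n + h·x_2'.
0.000000: (-0.800000, -1.330000); f=(-1.330000, 0.936000) → (-1.159100, -1.077280)
0.270000: (-1.159100, -1.077280); f=(-1.077280, 1.356147) → (-1.449966, -0.711120)
(x_1(0.54), x_2(0.54)) ≈ (-1.4500, -0.7111)

-1.4500, -0.7111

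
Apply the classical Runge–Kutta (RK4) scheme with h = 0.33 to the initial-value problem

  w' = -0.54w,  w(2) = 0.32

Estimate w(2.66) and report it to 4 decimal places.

RK4: k1 = f(t_n, w_n); k2 = f(t_n + h/2, w_n + (h/2)·k1); k3 = f(t_n + h/2, w_n + (h/2)·k2); k4 = f(t_n + h, w_n + h·k3); w_{n+1} = w_n + (h/6)·(k1 + 2k2 + 2k3 + k4).
t=2.000000, w=0.320000:
  k1 = f(2.000000, 0.320000) = -0.172800
  k2 = f(2.165000, 0.291488) = -0.157404
  k3 = f(2.165000, 0.294028) = -0.158775
  k4 = f(2.330000, 0.267604) = -0.144506
  w ← 0.320000 + (0.33/6)·(k1 + 2k2 + 2k3 + k4) = 0.267768
t=2.330000, w=0.267768:
  k1 = f(2.330000, 0.267768) = -0.144595
  k2 = f(2.495000, 0.243910) = -0.131712
  k3 = f(2.495000, 0.246036) = -0.132859
  k4 = f(2.660000, 0.223925) = -0.120919
  w ← 0.267768 + (0.33/6)·(k1 + 2k2 + 2k3 + k4) = 0.224062
w(2.66) ≈ 0.2241

0.2241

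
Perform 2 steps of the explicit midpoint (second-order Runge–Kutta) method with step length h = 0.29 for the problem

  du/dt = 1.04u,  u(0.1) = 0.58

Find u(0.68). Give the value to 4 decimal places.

1.0525

Midpoint: k1 = f(t_n, u_n); k2 = f(t_n + h/2, u_n + (h/2)·k1); u_{n+1} = u_n + h·k2.
t=0.100000, u=0.580000:
  k1 = f(0.100000, 0.580000) = 0.603200
  k2 = f(0.245000, 0.667464) = 0.694163
  u ← 0.580000 + 0.29·0.694163 = 0.781307
t=0.390000, u=0.781307:
  k1 = f(0.390000, 0.781307) = 0.812559
  k2 = f(0.535000, 0.899128) = 0.935093
  u ← 0.781307 + 0.29·0.935093 = 1.052484
u(0.68) ≈ 1.0525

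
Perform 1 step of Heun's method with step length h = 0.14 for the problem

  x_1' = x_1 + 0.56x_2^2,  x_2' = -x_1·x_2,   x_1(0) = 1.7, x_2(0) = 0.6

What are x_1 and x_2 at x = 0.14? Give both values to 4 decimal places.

1.9789, 0.4657

Heun on (x_1,x_2): k1 = f(x_n, state_n); k2 = f(x_n + h, state_n + h·k1); state_{n+1} = state_n + (h/2)·(k1 + k2).
0.000000: (1.700000, 0.600000)
  k1 = (1.901600, -1.020000)
  predictor → (1.966224, 0.457200)
  k2 = (2.083282, -0.898958)
  → (1.978942, 0.465673)
(x_1(0.14), x_2(0.14)) ≈ (1.9789, 0.4657)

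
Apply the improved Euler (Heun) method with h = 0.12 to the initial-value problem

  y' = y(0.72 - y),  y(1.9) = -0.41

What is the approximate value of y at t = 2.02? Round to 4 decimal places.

-0.4709

Heun: k1 = f(t_n, y_n); k2 = f(t_n + h, y_n + h·k1); y_{n+1} = y_n + (h/2)·(k1 + k2).
t=1.900000, y=-0.410000:
  k1 = f(1.900000, -0.410000) = -0.463300
  k2 = f(2.020000, -0.465596) = -0.552009
  y ← -0.410000 + (0.12/2)·(-0.463300 + (-0.552009)) = -0.470919
y(2.02) ≈ -0.4709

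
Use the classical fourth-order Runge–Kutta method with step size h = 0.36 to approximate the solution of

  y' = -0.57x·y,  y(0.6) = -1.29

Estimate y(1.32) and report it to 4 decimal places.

RK4: k1 = f(x_n, y_n); k2 = f(x_n + h/2, y_n + (h/2)·k1); k3 = f(x_n + h/2, y_n + (h/2)·k2); k4 = f(x_n + h, y_n + h·k3); y_{n+1} = y_n + (h/6)·(k1 + 2k2 + 2k3 + k4).
x=0.600000, y=-1.290000:
  k1 = f(0.600000, -1.290000) = 0.441180
  k2 = f(0.780000, -1.210588) = 0.538227
  k3 = f(0.780000, -1.193119) = 0.530461
  k4 = f(0.960000, -1.099034) = 0.601391
  y ← -1.290000 + (0.36/6)·(k1 + 2k2 + 2k3 + k4) = -1.099203
x=0.960000, y=-1.099203:
  k1 = f(0.960000, -1.099203) = 0.601484
  k2 = f(1.140000, -0.990936) = 0.643910
  k3 = f(1.140000, -0.983299) = 0.638948
  k4 = f(1.320000, -0.869182) = 0.653972
  y ← -1.099203 + (0.36/6)·(k1 + 2k2 + 2k3 + k4) = -0.869933
y(1.32) ≈ -0.8699

-0.8699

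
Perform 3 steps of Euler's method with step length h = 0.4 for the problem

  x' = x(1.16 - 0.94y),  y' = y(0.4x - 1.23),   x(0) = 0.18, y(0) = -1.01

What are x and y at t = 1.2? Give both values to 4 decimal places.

0.8737, -0.1815

Euler on (x,y): x_{n+1} = x_n + h·x', y_{n+1} = y_n + h·y'.
0.000000: (0.180000, -1.010000); f=(0.379692, 1.169580) → (0.331877, -0.542168)
0.400000: (0.331877, -0.542168); f=(0.554114, 0.594893) → (0.553522, -0.304211)
0.800000: (0.553522, -0.304211); f=(0.800370, 0.306824) → (0.873671, -0.181481)
(x(1.2), y(1.2)) ≈ (0.8737, -0.1815)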